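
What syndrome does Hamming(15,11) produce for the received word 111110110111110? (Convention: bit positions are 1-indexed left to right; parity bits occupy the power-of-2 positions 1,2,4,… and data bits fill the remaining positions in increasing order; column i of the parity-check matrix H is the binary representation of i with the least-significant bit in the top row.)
Syndrome s = H · r^T (mod 2), r = 111110110111110:
  s[0] = (101010101010101)·(111110110111110) mod 2 = 1+0+1+0+1+0+1+0+0+0+1+0+1+0+0 mod 2 = 0
  s[1] = (011001100110011)·(111110110111110) mod 2 = 0+1+1+0+0+0+1+0+0+1+1+0+0+1+0 mod 2 = 0
  s[2] = (000111100001111)·(111110110111110) mod 2 = 0+0+0+1+1+0+1+0+0+0+0+1+1+1+0 mod 2 = 0
  s[3] = (000000011111111)·(111110110111110) mod 2 = 0+0+0+0+0+0+0+1+0+1+1+1+1+1+0 mod 2 = 0
Syndrome = 0000
s = 0: no error detected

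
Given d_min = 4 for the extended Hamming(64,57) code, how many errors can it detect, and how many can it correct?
Detection only: up to d_min − 1 = 3 errors.
Correction: up to ⌊(d_min − 1)/2⌋ = ⌊3/2⌋ = 1 errors.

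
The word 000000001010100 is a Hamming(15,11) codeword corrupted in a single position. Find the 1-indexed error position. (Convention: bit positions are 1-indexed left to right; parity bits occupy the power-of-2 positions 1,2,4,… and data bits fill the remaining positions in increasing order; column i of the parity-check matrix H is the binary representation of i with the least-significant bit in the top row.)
Syndrome s = H · r^T (mod 2), r = 000000001010100:
  s[0] = (101010101010101)·(000000001010100) mod 2 = 0+0+0+0+0+0+0+0+1+0+1+0+1+0+0 mod 2 = 1
  s[1] = (011001100110011)·(000000001010100) mod 2 = 0+0+0+0+0+0+0+0+0+0+1+0+0+0+0 mod 2 = 1
  s[2] = (000111100001111)·(000000001010100) mod 2 = 0+0+0+0+0+0+0+0+0+0+0+0+1+0+0 mod 2 = 1
  s[3] = (000000011111111)·(000000001010100) mod 2 = 0+0+0+0+0+0+0+0+1+0+1+0+1+0+0 mod 2 = 1
Syndrome = 1111
Column i of H is the binary representation of i, so the syndrome is the binary index of the flipped bit.
Read s = 1111 with s[0] as LSB: 1·2^0 + 1·2^1 + 1·2^2 + 1·2^3 = 15.
Error is at bit position 15.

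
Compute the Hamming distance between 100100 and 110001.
XOR = 010101, count of 1s = 3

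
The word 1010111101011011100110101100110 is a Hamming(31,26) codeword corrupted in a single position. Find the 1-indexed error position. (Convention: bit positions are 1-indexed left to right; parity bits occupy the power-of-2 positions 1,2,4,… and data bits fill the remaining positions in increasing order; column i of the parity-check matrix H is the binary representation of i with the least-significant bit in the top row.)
Syndrome s = H · r^T (mod 2), r = 1010111101011011100110101100110:
  s[0] = (1010101010101010101010101010101)·(1010111101011011100110101100110) mod 2 = 1+0+1+0+1+0+1+0+0+0+0+0+1+0+1+0+1+0+0+0+1+0+1+0+1+0+0+0+1+0+0 mod 2 = 1
  s[1] = (0110011001100110011001100110011)·(1010111101011011100110101100110) mod 2 = 0+0+1+0+0+1+1+0+0+1+0+0+0+0+1+0+0+0+0+0+0+0+1+0+0+1+0+0+0+1+0 mod 2 = 0
  s[2] = (0001111000011110000111100001111)·(1010111101011011100110101100110) mod 2 = 0+0+0+0+1+1+1+0+0+0+0+1+1+0+1+0+0+0+0+1+1+0+1+0+0+0+0+0+1+1+0 mod 2 = 1
  s[3] = (0000000111111110000000011111111)·(1010111101011011100110101100110) mod 2 = 0+0+0+0+0+0+0+1+0+1+0+1+1+0+1+0+0+0+0+0+0+0+0+0+1+1+0+0+1+1+0 mod 2 = 1
  s[4] = (0000000000000001111111111111111)·(1010111101011011100110101100110) mod 2 = 0+0+0+0+0+0+0+0+0+0+0+0+0+0+0+1+1+0+0+1+1+0+1+0+1+1+0+0+1+1+0 mod 2 = 1
Syndrome = 10111
Column i of H is the binary representation of i, so the syndrome is the binary index of the flipped bit.
Read s = 10111 with s[0] as LSB: 1·2^0 + 0·2^1 + 1·2^2 + 1·2^3 + 1·2^4 = 29.
Error is at bit position 29.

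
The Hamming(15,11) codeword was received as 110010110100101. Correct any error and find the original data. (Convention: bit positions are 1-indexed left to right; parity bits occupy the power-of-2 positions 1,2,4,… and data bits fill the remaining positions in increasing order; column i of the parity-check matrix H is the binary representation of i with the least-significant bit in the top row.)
Syndrome s = H · r^T (mod 2), r = 110010110100101:
  s[0] = (101010101010101)·(110010110100101) mod 2 = 1+0+0+0+1+0+1+0+0+0+0+0+1+0+1 mod 2 = 1
  s[1] = (011001100110011)·(110010110100101) mod 2 = 0+1+0+0+0+0+1+0+0+1+0+0+0+0+1 mod 2 = 0
  s[2] = (000111100001111)·(110010110100101) mod 2 = 0+0+0+0+1+0+1+0+0+0+0+0+1+0+1 mod 2 = 0
  s[3] = (000000011111111)·(110010110100101) mod 2 = 0+0+0+0+0+0+0+1+0+1+0+0+1+0+1 mod 2 = 0
Syndrome = 1000
Column 1 of H equals this syndrome → error at bit 1 (1-indexed).
Flip bit 1: 110010110100101 → 010010110100101
Extract data bits at positions {3,5,6,7,9,10,11,12,13,14,15}: 01010100101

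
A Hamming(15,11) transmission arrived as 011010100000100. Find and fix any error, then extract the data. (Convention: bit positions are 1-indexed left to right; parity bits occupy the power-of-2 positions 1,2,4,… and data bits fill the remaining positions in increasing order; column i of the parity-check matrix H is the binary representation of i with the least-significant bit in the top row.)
Syndrome s = H · r^T (mod 2), r = 011010100000100:
  s[0] = (101010101010101)·(011010100000100) mod 2 = 0+0+1+0+1+0+1+0+0+0+0+0+1+0+0 mod 2 = 0
  s[1] = (011001100110011)·(011010100000100) mod 2 = 0+1+1+0+0+0+1+0+0+0+0+0+0+0+0 mod 2 = 1
  s[2] = (000111100001111)·(011010100000100) mod 2 = 0+0+0+0+1+0+1+0+0+0+0+0+1+0+0 mod 2 = 1
  s[3] = (000000011111111)·(011010100000100) mod 2 = 0+0+0+0+0+0+0+0+0+0+0+0+1+0+0 mod 2 = 1
Syndrome = 0111
Column 14 of H equals this syndrome → error at bit 14 (1-indexed).
Flip bit 14: 011010100000100 → 011010100000110
Extract data bits at positions {3,5,6,7,9,10,11,12,13,14,15}: 11010000110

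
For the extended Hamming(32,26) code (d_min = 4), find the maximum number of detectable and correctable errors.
Detection only: up to d_min − 1 = 3 errors.
Correction: up to ⌊(d_min − 1)/2⌋ = ⌊3/2⌋ = 1 errors.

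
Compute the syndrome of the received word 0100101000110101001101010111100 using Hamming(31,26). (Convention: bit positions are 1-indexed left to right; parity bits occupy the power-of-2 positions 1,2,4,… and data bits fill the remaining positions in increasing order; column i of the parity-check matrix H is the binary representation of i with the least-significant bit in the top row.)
Syndrome s = H · r^T (mod 2), r = 0100101000110101001101010111100:
  s[0] = (1010101010101010101010101010101)·(0100101000110101001101010111100) mod 2 = 0+0+0+0+1+0+1+0+0+0+1+0+0+0+0+0+0+0+1+0+0+0+0+0+0+0+1+0+1+0+0 mod 2 = 0
  s[1] = (0110011001100110011001100110011)·(0100101000110101001101010111100) mod 2 = 0+1+0+0+0+0+1+0+0+0+1+0+0+1+0+0+0+0+1+0+0+1+0+0+0+1+1+0+0+0+0 mod 2 = 0
  s[2] = (0001111000011110000111100001111)·(0100101000110101001101010111100) mod 2 = 0+0+0+0+1+0+1+0+0+0+0+1+0+1+0+0+0+0+0+1+0+1+0+0+0+0+0+1+1+0+0 mod 2 = 0
  s[3] = (0000000111111110000000011111111)·(0100101000110101001101010111100) mod 2 = 0+0+0+0+0+0+0+0+0+0+1+1+0+1+0+0+0+0+0+0+0+0+0+1+0+1+1+1+1+0+0 mod 2 = 0
  s[4] = (0000000000000001111111111111111)·(0100101000110101001101010111100) mod 2 = 0+0+0+0+0+0+0+0+0+0+0+0+0+0+0+1+0+0+1+1+0+1+0+1+0+1+1+1+1+0+0 mod 2 = 1
Syndrome = 00001
Non-zero syndrome: error at position 16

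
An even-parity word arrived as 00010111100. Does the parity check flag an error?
Sum of received bits: 0+0+0+1+0+1+1+1+1+0+0 = 5; 5 mod 2 = 1. Result is 1 ≠ 0 → error detected.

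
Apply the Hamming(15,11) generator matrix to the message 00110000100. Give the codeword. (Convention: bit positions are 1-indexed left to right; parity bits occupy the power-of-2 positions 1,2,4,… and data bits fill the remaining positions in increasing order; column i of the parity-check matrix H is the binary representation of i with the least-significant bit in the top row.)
Codeword c = d · G (mod 2), d = 00110000100:
  c[0] = d·G[:,0] = (00110000100)·(11011010101) mod 2 = 0+0+0+1+0+0+0+0+1+0+0 mod 2 = 0
  c[1] = d·G[:,1] = (00110000100)·(10110110011) mod 2 = 0+0+1+1+0+0+0+0+0+0+0 mod 2 = 0
  c[2] = d·G[:,2] = (00110000100)·(10000000000) mod 2 = 0+0+0+0+0+0+0+0+0+0+0 mod 2 = 0
  c[3] = d·G[:,3] = (00110000100)·(01110001111) mod 2 = 0+0+1+1+0+0+0+0+1+0+0 mod 2 = 1
  c[4] = d·G[:,4] = (00110000100)·(01000000000) mod 2 = 0+0+0+0+0+0+0+0+0+0+0 mod 2 = 0
  c[5] = d·G[:,5] = (00110000100)·(00100000000) mod 2 = 0+0+1+0+0+0+0+0+0+0+0 mod 2 = 1
  c[6] = d·G[:,6] = (00110000100)·(00010000000) mod 2 = 0+0+0+1+0+0+0+0+0+0+0 mod 2 = 1
  c[7] = d·G[:,7] = (00110000100)·(00001111111) mod 2 = 0+0+0+0+0+0+0+0+1+0+0 mod 2 = 1
  c[8] = d·G[:,8] = (00110000100)·(00001000000) mod 2 = 0+0+0+0+0+0+0+0+0+0+0 mod 2 = 0
  c[9] = d·G[:,9] = (00110000100)·(00000100000) mod 2 = 0+0+0+0+0+0+0+0+0+0+0 mod 2 = 0
  c[10] = d·G[:,10] = (00110000100)·(00000010000) mod 2 = 0+0+0+0+0+0+0+0+0+0+0 mod 2 = 0
  c[11] = d·G[:,11] = (00110000100)·(00000001000) mod 2 = 0+0+0+0+0+0+0+0+0+0+0 mod 2 = 0
  c[12] = d·G[:,12] = (00110000100)·(00000000100) mod 2 = 0+0+0+0+0+0+0+0+1+0+0 mod 2 = 1
  c[13] = d·G[:,13] = (00110000100)·(00000000010) mod 2 = 0+0+0+0+0+0+0+0+0+0+0 mod 2 = 0
  c[14] = d·G[:,14] = (00110000100)·(00000000001) mod 2 = 0+0+0+0+0+0+0+0+0+0+0 mod 2 = 0
Codeword = 000101110000100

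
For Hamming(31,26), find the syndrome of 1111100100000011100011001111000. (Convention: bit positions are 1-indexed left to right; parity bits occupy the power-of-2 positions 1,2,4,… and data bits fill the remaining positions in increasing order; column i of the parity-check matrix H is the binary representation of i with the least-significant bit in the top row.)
Syndrome s = H · r^T (mod 2), r = 1111100100000011100011001111000:
  s[0] = (1010101010101010101010101010101)·(1111100100000011100011001111000) mod 2 = 1+0+1+0+1+0+0+0+0+0+0+0+0+0+1+0+1+0+0+0+1+0+0+0+1+0+1+0+0+0+0 mod 2 = 0
  s[1] = (0110011001100110011001100110011)·(1111100100000011100011001111000) mod 2 = 0+1+1+0+0+0+0+0+0+0+0+0+0+0+1+0+0+0+0+0+0+1+0+0+0+1+1+0+0+0+0 mod 2 = 0
  s[2] = (0001111000011110000111100001111)·(1111100100000011100011001111000) mod 2 = 0+0+0+1+1+0+0+0+0+0+0+0+0+0+1+0+0+0+0+0+1+1+0+0+0+0+0+1+0+0+0 mod 2 = 0
  s[3] = (0000000111111110000000011111111)·(1111100100000011100011001111000) mod 2 = 0+0+0+0+0+0+0+1+0+0+0+0+0+0+1+0+0+0+0+0+0+0+0+0+1+1+1+1+0+0+0 mod 2 = 0
  s[4] = (0000000000000001111111111111111)·(1111100100000011100011001111000) mod 2 = 0+0+0+0+0+0+0+0+0+0+0+0+0+0+0+1+1+0+0+0+1+1+0+0+1+1+1+1+0+0+0 mod 2 = 0
Syndrome = 00000
s = 0: no error detected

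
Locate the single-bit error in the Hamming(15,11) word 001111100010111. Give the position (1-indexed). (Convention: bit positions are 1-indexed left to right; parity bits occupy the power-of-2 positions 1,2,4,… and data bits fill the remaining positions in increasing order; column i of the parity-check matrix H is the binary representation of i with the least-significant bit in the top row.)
Syndrome s = H · r^T (mod 2), r = 001111100010111:
  s[0] = (101010101010101)·(001111100010111) mod 2 = 0+0+1+0+1+0+1+0+0+0+1+0+1+0+1 mod 2 = 0
  s[1] = (011001100110011)·(001111100010111) mod 2 = 0+0+1+0+0+1+1+0+0+0+1+0+0+1+1 mod 2 = 0
  s[2] = (000111100001111)·(001111100010111) mod 2 = 0+0+0+1+1+1+1+0+0+0+0+0+1+1+1 mod 2 = 1
  s[3] = (000000011111111)·(001111100010111) mod 2 = 0+0+0+0+0+0+0+0+0+0+1+0+1+1+1 mod 2 = 0
Syndrome = 0010
Column i of H is the binary representation of i, so the syndrome is the binary index of the flipped bit.
Read s = 0010 with s[0] as LSB: 0·2^0 + 0·2^1 + 1·2^2 + 0·2^3 = 4.
Error is at bit position 4.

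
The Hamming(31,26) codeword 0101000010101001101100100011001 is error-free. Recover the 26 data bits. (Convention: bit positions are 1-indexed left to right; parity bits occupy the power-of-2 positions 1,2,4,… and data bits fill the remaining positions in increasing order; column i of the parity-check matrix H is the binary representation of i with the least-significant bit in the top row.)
Parity bits occupy power-of-2 positions; data bits are at positions {3,5,6,7,9,10,11,12,13,14,15,17,18,19,20,21,22,23,24,25,26,27,28,29,30,31} (1-indexed).
Extract: c[3]=0 c[5]=0 c[6]=0 c[7]=0 c[9]=1 c[10]=0 c[11]=1 c[12]=0 c[13]=1 c[14]=0 c[15]=0 c[17]=1 c[18]=0 c[19]=1 c[20]=1 c[21]=0 c[22]=0 c[23]=1 c[24]=0 c[25]=0 c[26]=0 c[27]=1 c[28]=1 c[29]=0 c[30]=0 c[31]=1
Data = 00001010100101100100011001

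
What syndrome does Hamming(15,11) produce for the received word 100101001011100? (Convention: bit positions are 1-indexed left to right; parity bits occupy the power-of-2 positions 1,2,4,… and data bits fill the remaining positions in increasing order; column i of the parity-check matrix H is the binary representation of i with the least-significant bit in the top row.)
Syndrome s = H · r^T (mod 2), r = 100101001011100:
  s[0] = (101010101010101)·(100101001011100) mod 2 = 1+0+0+0+0+0+0+0+1+0+1+0+1+0+0 mod 2 = 0
  s[1] = (011001100110011)·(100101001011100) mod 2 = 0+0+0+0+0+1+0+0+0+0+1+0+0+0+0 mod 2 = 0
  s[2] = (000111100001111)·(100101001011100) mod 2 = 0+0+0+1+0+1+0+0+0+0+0+1+1+0+0 mod 2 = 0
  s[3] = (000000011111111)·(100101001011100) mod 2 = 0+0+0+0+0+0+0+0+1+0+1+1+1+0+0 mod 2 = 0
Syndrome = 0000
s = 0: no error detected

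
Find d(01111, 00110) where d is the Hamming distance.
XOR = 01001, count of 1s = 2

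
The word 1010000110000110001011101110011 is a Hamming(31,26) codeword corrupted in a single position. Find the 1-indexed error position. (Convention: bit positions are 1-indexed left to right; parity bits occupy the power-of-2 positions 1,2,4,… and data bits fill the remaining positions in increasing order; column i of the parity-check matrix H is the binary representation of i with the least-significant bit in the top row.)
Syndrome s = H · r^T (mod 2), r = 1010000110000110001011101110011:
  s[0] = (1010101010101010101010101010101)·(1010000110000110001011101110011) mod 2 = 1+0+1+0+0+0+0+0+1+0+0+0+0+0+1+0+0+0+1+0+1+0+1+0+1+0+1+0+0+0+1 mod 2 = 0
  s[1] = (0110011001100110011001100110011)·(1010000110000110001011101110011) mod 2 = 0+0+1+0+0+0+0+0+0+0+0+0+0+1+1+0+0+0+1+0+0+1+1+0+0+1+1+0+0+1+1 mod 2 = 0
  s[2] = (0001111000011110000111100001111)·(1010000110000110001011101110011) mod 2 = 0+0+0+0+0+0+0+0+0+0+0+0+0+1+1+0+0+0+0+0+1+1+1+0+0+0+0+0+0+1+1 mod 2 = 1
  s[3] = (0000000111111110000000011111111)·(1010000110000110001011101110011) mod 2 = 0+0+0+0+0+0+0+1+1+0+0+0+0+1+1+0+0+0+0+0+0+0+0+0+1+1+1+0+0+1+1 mod 2 = 1
  s[4] = (0000000000000001111111111111111)·(1010000110000110001011101110011) mod 2 = 0+0+0+0+0+0+0+0+0+0+0+0+0+0+0+0+0+0+1+0+1+1+1+0+1+1+1+0+0+1+1 mod 2 = 1
Syndrome = 00111
Column i of H is the binary representation of i, so the syndrome is the binary index of the flipped bit.
Read s = 00111 with s[0] as LSB: 0·2^0 + 0·2^1 + 1·2^2 + 1·2^3 + 1·2^4 = 28.
Error is at bit position 28.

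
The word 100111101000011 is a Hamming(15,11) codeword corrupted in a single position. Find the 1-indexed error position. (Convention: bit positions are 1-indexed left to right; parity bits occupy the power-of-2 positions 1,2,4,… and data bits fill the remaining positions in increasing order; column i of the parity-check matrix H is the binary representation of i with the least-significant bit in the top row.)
Syndrome s = H · r^T (mod 2), r = 100111101000011:
  s[0] = (101010101010101)·(100111101000011) mod 2 = 1+0+0+0+1+0+1+0+1+0+0+0+0+0+1 mod 2 = 1
  s[1] = (011001100110011)·(100111101000011) mod 2 = 0+0+0+0+0+1+1+0+0+0+0+0+0+1+1 mod 2 = 0
  s[2] = (000111100001111)·(100111101000011) mod 2 = 0+0+0+1+1+1+1+0+0+0+0+0+0+1+1 mod 2 = 0
  s[3] = (000000011111111)·(100111101000011) mod 2 = 0+0+0+0+0+0+0+0+1+0+0+0+0+1+1 mod 2 = 1
Syndrome = 1001
Column i of H is the binary representation of i, so the syndrome is the binary index of the flipped bit.
Read s = 1001 with s[0] as LSB: 1·2^0 + 0·2^1 + 0·2^2 + 1·2^3 = 9.
Error is at bit position 9.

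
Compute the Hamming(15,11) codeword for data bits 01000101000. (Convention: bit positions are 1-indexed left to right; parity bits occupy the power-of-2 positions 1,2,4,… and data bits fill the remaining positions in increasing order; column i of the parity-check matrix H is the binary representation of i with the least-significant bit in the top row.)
Codeword c = d · G (mod 2), d = 01000101000:
  c[0] = d·G[:,0] = (01000101000)·(11011010101) mod 2 = 0+1+0+0+0+0+0+0+0+0+0 mod 2 = 1
  c[1] = d·G[:,1] = (01000101000)·(10110110011) mod 2 = 0+0+0+0+0+1+0+0+0+0+0 mod 2 = 1
  c[2] = d·G[:,2] = (01000101000)·(10000000000) mod 2 = 0+0+0+0+0+0+0+0+0+0+0 mod 2 = 0
  c[3] = d·G[:,3] = (01000101000)·(01110001111) mod 2 = 0+1+0+0+0+0+0+1+0+0+0 mod 2 = 0
  c[4] = d·G[:,4] = (01000101000)·(01000000000) mod 2 = 0+1+0+0+0+0+0+0+0+0+0 mod 2 = 1
  c[5] = d·G[:,5] = (01000101000)·(00100000000) mod 2 = 0+0+0+0+0+0+0+0+0+0+0 mod 2 = 0
  c[6] = d·G[:,6] = (01000101000)·(00010000000) mod 2 = 0+0+0+0+0+0+0+0+0+0+0 mod 2 = 0
  c[7] = d·G[:,7] = (01000101000)·(00001111111) mod 2 = 0+0+0+0+0+1+0+1+0+0+0 mod 2 = 0
  c[8] = d·G[:,8] = (01000101000)·(00001000000) mod 2 = 0+0+0+0+0+0+0+0+0+0+0 mod 2 = 0
  c[9] = d·G[:,9] = (01000101000)·(00000100000) mod 2 = 0+0+0+0+0+1+0+0+0+0+0 mod 2 = 1
  c[10] = d·G[:,10] = (01000101000)·(00000010000) mod 2 = 0+0+0+0+0+0+0+0+0+0+0 mod 2 = 0
  c[11] = d·G[:,11] = (01000101000)·(00000001000) mod 2 = 0+0+0+0+0+0+0+1+0+0+0 mod 2 = 1
  c[12] = d·G[:,12] = (01000101000)·(00000000100) mod 2 = 0+0+0+0+0+0+0+0+0+0+0 mod 2 = 0
  c[13] = d·G[:,13] = (01000101000)·(00000000010) mod 2 = 0+0+0+0+0+0+0+0+0+0+0 mod 2 = 0
  c[14] = d·G[:,14] = (01000101000)·(00000000001) mod 2 = 0+0+0+0+0+0+0+0+0+0+0 mod 2 = 0
Codeword = 110010000101000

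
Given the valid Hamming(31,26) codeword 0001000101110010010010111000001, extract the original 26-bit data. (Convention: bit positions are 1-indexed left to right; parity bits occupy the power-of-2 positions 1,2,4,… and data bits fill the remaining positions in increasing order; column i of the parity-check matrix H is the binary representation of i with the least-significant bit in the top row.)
Parity bits occupy power-of-2 positions; data bits are at positions {3,5,6,7,9,10,11,12,13,14,15,17,18,19,20,21,22,23,24,25,26,27,28,29,30,31} (1-indexed).
Extract: c[3]=0 c[5]=0 c[6]=0 c[7]=0 c[9]=0 c[10]=1 c[11]=1 c[12]=1 c[13]=0 c[14]=0 c[15]=1 c[17]=0 c[18]=1 c[19]=0 c[20]=0 c[21]=1 c[22]=0 c[23]=1 c[24]=1 c[25]=1 c[26]=0 c[27]=0 c[28]=0 c[29]=0 c[30]=0 c[31]=1
Data = 00000111001010010111000001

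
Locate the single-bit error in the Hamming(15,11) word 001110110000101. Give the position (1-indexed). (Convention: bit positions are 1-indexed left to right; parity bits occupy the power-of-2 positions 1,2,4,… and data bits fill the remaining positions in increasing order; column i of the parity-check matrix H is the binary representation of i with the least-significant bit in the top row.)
Syndrome s = H · r^T (mod 2), r = 001110110000101:
  s[0] = (101010101010101)·(001110110000101) mod 2 = 0+0+1+0+1+0+1+0+0+0+0+0+1+0+1 mod 2 = 1
  s[1] = (011001100110011)·(001110110000101) mod 2 = 0+0+1+0+0+0+1+0+0+0+0+0+0+0+1 mod 2 = 1
  s[2] = (000111100001111)·(001110110000101) mod 2 = 0+0+0+1+1+0+1+0+0+0+0+0+1+0+1 mod 2 = 1
  s[3] = (000000011111111)·(001110110000101) mod 2 = 0+0+0+0+0+0+0+1+0+0+0+0+1+0+1 mod 2 = 1
Syndrome = 1111
Column i of H is the binary representation of i, so the syndrome is the binary index of the flipped bit.
Read s = 1111 with s[0] as LSB: 1·2^0 + 1·2^1 + 1·2^2 + 1·2^3 = 15.
Error is at bit position 15.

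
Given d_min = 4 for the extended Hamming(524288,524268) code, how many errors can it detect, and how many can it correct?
Detection only: up to d_min − 1 = 3 errors.
Correction: up to ⌊(d_min − 1)/2⌋ = ⌊3/2⌋ = 1 errors.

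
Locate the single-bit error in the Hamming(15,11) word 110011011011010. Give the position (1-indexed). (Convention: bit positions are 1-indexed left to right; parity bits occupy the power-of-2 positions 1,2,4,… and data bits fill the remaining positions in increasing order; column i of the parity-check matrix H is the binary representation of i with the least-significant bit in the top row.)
Syndrome s = H · r^T (mod 2), r = 110011011011010:
  s[0] = (101010101010101)·(110011011011010) mod 2 = 1+0+0+0+1+0+0+0+1+0+1+0+0+0+0 mod 2 = 0
  s[1] = (011001100110011)·(110011011011010) mod 2 = 0+1+0+0+0+1+0+0+0+0+1+0+0+1+0 mod 2 = 0
  s[2] = (000111100001111)·(110011011011010) mod 2 = 0+0+0+0+1+1+0+0+0+0+0+1+0+1+0 mod 2 = 0
  s[3] = (000000011111111)·(110011011011010) mod 2 = 0+0+0+0+0+0+0+1+1+0+1+1+0+1+0 mod 2 = 1
Syndrome = 0001
Column i of H is the binary representation of i, so the syndrome is the binary index of the flipped bit.
Read s = 0001 with s[0] as LSB: 0·2^0 + 0·2^1 + 0·2^2 + 1·2^3 = 8.
Error is at bit position 8.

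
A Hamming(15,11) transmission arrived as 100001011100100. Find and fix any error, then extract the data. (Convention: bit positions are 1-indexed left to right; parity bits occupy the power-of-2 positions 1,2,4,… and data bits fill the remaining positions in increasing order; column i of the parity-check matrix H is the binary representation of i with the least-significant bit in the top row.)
Syndrome s = H · r^T (mod 2), r = 100001011100100:
  s[0] = (101010101010101)·(100001011100100) mod 2 = 1+0+0+0+0+0+0+0+1+0+0+0+1+0+0 mod 2 = 1
  s[1] = (011001100110011)·(100001011100100) mod 2 = 0+0+0+0+0+1+0+0+0+1+0+0+0+0+0 mod 2 = 0
  s[2] = (000111100001111)·(100001011100100) mod 2 = 0+0+0+0+0+1+0+0+0+0+0+0+1+0+0 mod 2 = 0
  s[3] = (000000011111111)·(100001011100100) mod 2 = 0+0+0+0+0+0+0+1+1+1+0+0+1+0+0 mod 2 = 0
Syndrome = 1000
Column 1 of H equals this syndrome → error at bit 1 (1-indexed).
Flip bit 1: 100001011100100 → 000001011100100
Extract data bits at positions {3,5,6,7,9,10,11,12,13,14,15}: 00101100100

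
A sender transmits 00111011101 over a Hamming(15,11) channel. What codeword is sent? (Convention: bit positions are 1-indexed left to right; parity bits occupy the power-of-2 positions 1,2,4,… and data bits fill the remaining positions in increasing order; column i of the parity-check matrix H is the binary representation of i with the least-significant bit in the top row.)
Codeword c = d · G (mod 2), d = 00111011101:
  c[0] = d·G[:,0] = (00111011101)·(11011010101) mod 2 = 0+0+0+1+1+0+1+0+1+0+1 mod 2 = 1
  c[1] = d·G[:,1] = (00111011101)·(10110110011) mod 2 = 0+0+1+1+0+0+1+0+0+0+1 mod 2 = 0
  c[2] = d·G[:,2] = (00111011101)·(10000000000) mod 2 = 0+0+0+0+0+0+0+0+0+0+0 mod 2 = 0
  c[3] = d·G[:,3] = (00111011101)·(01110001111) mod 2 = 0+0+1+1+0+0+0+1+1+0+1 mod 2 = 1
  c[4] = d·G[:,4] = (00111011101)·(01000000000) mod 2 = 0+0+0+0+0+0+0+0+0+0+0 mod 2 = 0
  c[5] = d·G[:,5] = (00111011101)·(00100000000) mod 2 = 0+0+1+0+0+0+0+0+0+0+0 mod 2 = 1
  c[6] = d·G[:,6] = (00111011101)·(00010000000) mod 2 = 0+0+0+1+0+0+0+0+0+0+0 mod 2 = 1
  c[7] = d·G[:,7] = (00111011101)·(00001111111) mod 2 = 0+0+0+0+1+0+1+1+1+0+1 mod 2 = 1
  c[8] = d·G[:,8] = (00111011101)·(00001000000) mod 2 = 0+0+0+0+1+0+0+0+0+0+0 mod 2 = 1
  c[9] = d·G[:,9] = (00111011101)·(00000100000) mod 2 = 0+0+0+0+0+0+0+0+0+0+0 mod 2 = 0
  c[10] = d·G[:,10] = (00111011101)·(00000010000) mod 2 = 0+0+0+0+0+0+1+0+0+0+0 mod 2 = 1
  c[11] = d·G[:,11] = (00111011101)·(00000001000) mod 2 = 0+0+0+0+0+0+0+1+0+0+0 mod 2 = 1
  c[12] = d·G[:,12] = (00111011101)·(00000000100) mod 2 = 0+0+0+0+0+0+0+0+1+0+0 mod 2 = 1
  c[13] = d·G[:,13] = (00111011101)·(00000000010) mod 2 = 0+0+0+0+0+0+0+0+0+0+0 mod 2 = 0
  c[14] = d·G[:,14] = (00111011101)·(00000000001) mod 2 = 0+0+0+0+0+0+0+0+0+0+1 mod 2 = 1
Codeword = 100101111011101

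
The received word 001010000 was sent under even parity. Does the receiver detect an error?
Sum of received bits: 0+0+1+0+1+0+0+0+0 = 2; 2 mod 2 = 0. Result is 0 → no error detected.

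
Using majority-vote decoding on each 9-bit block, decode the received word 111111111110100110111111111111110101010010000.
Split into 9-bit blocks and majority-vote each:
  block 1 = 111111111: 9 ones, 0 zeros → 1
  block 2 = 110100110: 5 ones, 4 zeros → 1
  block 3 = 111111111: 9 ones, 0 zeros → 1
  block 4 = 111110101: 7 ones, 2 zeros → 1
  block 5 = 010010000: 2 ones, 7 zeros → 0
Decoded = 11110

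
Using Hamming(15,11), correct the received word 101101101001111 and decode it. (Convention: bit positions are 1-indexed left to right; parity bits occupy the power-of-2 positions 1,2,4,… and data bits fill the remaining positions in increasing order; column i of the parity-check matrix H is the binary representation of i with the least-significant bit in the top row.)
Syndrome s = H · r^T (mod 2), r = 101101101001111:
  s[0] = (101010101010101)·(101101101001111) mod 2 = 1+0+1+0+0+0+1+0+1+0+0+0+1+0+1 mod 2 = 0
  s[1] = (011001100110011)·(101101101001111) mod 2 = 0+0+1+0+0+1+1+0+0+0+0+0+0+1+1 mod 2 = 1
  s[2] = (000111100001111)·(101101101001111) mod 2 = 0+0+0+1+0+1+1+0+0+0+0+1+1+1+1 mod 2 = 1
  s[3] = (000000011111111)·(101101101001111) mod 2 = 0+0+0+0+0+0+0+0+1+0+0+1+1+1+1 mod 2 = 1
Syndrome = 0111
Column 14 of H equals this syndrome → error at bit 14 (1-indexed).
Flip bit 14: 101101101001111 → 101101101001101
Extract data bits at positions {3,5,6,7,9,10,11,12,13,14,15}: 10111001101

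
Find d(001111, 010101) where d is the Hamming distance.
XOR = 011010, count of 1s = 3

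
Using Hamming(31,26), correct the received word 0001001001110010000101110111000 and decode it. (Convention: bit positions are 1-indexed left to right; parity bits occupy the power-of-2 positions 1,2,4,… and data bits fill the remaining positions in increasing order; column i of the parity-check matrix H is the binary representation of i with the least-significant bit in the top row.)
Syndrome s = H · r^T (mod 2), r = 0001001001110010000101110111000:
  s[0] = (1010101010101010101010101010101)·(0001001001110010000101110111000) mod 2 = 0+0+0+0+0+0+1+0+0+0+1+0+0+0+1+0+0+0+0+0+0+0+1+0+0+0+1+0+0+0+0 mod 2 = 1
  s[1] = (0110011001100110011001100110011)·(0001001001110010000101110111000) mod 2 = 0+0+0+0+0+0+1+0+0+1+1+0+0+0+1+0+0+0+0+0+0+1+1+0+0+1+1+0+0+0+0 mod 2 = 0
  s[2] = (0001111000011110000111100001111)·(0001001001110010000101110111000) mod 2 = 0+0+0+1+0+0+1+0+0+0+0+1+0+0+1+0+0+0+0+1+0+1+1+0+0+0+0+1+0+0+0 mod 2 = 0
  s[3] = (0000000111111110000000011111111)·(0001001001110010000101110111000) mod 2 = 0+0+0+0+0+0+0+0+0+1+1+1+0+0+1+0+0+0+0+0+0+0+0+1+0+1+1+1+0+0+0 mod 2 = 0
  s[4] = (0000000000000001111111111111111)·(0001001001110010000101110111000) mod 2 = 0+0+0+0+0+0+0+0+0+0+0+0+0+0+0+0+0+0+0+1+0+1+1+1+0+1+1+1+0+0+0 mod 2 = 1
Syndrome = 10001
Column 17 of H equals this syndrome → error at bit 17 (1-indexed).
Flip bit 17: 0001001001110010000101110111000 → 0001001001110010100101110111000
Extract data bits at positions {3,5,6,7,9,10,11,12,13,14,15,17,18,19,20,21,22,23,24,25,26,27,28,29,30,31}: 00010111001100101110111000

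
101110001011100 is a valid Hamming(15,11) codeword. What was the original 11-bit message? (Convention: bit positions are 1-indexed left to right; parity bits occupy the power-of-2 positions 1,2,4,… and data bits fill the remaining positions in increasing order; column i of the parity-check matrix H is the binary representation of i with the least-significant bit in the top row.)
Parity bits occupy power-of-2 positions; data bits are at positions {3,5,6,7,9,10,11,12,13,14,15} (1-indexed).
Extract: c[3]=1 c[5]=1 c[6]=0 c[7]=0 c[9]=1 c[10]=0 c[11]=1 c[12]=1 c[13]=1 c[14]=0 c[15]=0
Data = 11001011100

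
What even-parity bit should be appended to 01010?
Sum of data bits: 0+1+0+1+0 = 2.
2 mod 2 = 0, so parity bit = 0.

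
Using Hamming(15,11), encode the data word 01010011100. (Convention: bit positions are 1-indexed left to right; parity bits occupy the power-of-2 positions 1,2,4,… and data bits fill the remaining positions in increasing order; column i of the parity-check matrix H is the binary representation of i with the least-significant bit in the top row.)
Codeword c = d · G (mod 2), d = 01010011100:
  c[0] = d·G[:,0] = (01010011100)·(11011010101) mod 2 = 0+1+0+1+0+0+1+0+1+0+0 mod 2 = 0
  c[1] = d·G[:,1] = (01010011100)·(10110110011) mod 2 = 0+0+0+1+0+0+1+0+0+0+0 mod 2 = 0
  c[2] = d·G[:,2] = (01010011100)·(10000000000) mod 2 = 0+0+0+0+0+0+0+0+0+0+0 mod 2 = 0
  c[3] = d·G[:,3] = (01010011100)·(01110001111) mod 2 = 0+1+0+1+0+0+0+1+1+0+0 mod 2 = 0
  c[4] = d·G[:,4] = (01010011100)·(01000000000) mod 2 = 0+1+0+0+0+0+0+0+0+0+0 mod 2 = 1
  c[5] = d·G[:,5] = (01010011100)·(00100000000) mod 2 = 0+0+0+0+0+0+0+0+0+0+0 mod 2 = 0
  c[6] = d·G[:,6] = (01010011100)·(00010000000) mod 2 = 0+0+0+1+0+0+0+0+0+0+0 mod 2 = 1
  c[7] = d·G[:,7] = (01010011100)·(00001111111) mod 2 = 0+0+0+0+0+0+1+1+1+0+0 mod 2 = 1
  c[8] = d·G[:,8] = (01010011100)·(00001000000) mod 2 = 0+0+0+0+0+0+0+0+0+0+0 mod 2 = 0
  c[9] = d·G[:,9] = (01010011100)·(00000100000) mod 2 = 0+0+0+0+0+0+0+0+0+0+0 mod 2 = 0
  c[10] = d·G[:,10] = (01010011100)·(00000010000) mod 2 = 0+0+0+0+0+0+1+0+0+0+0 mod 2 = 1
  c[11] = d·G[:,11] = (01010011100)·(00000001000) mod 2 = 0+0+0+0+0+0+0+1+0+0+0 mod 2 = 1
  c[12] = d·G[:,12] = (01010011100)·(00000000100) mod 2 = 0+0+0+0+0+0+0+0+1+0+0 mod 2 = 1
  c[13] = d·G[:,13] = (01010011100)·(00000000010) mod 2 = 0+0+0+0+0+0+0+0+0+0+0 mod 2 = 0
  c[14] = d·G[:,14] = (01010011100)·(00000000001) mod 2 = 0+0+0+0+0+0+0+0+0+0+0 mod 2 = 0
Codeword = 000010110011100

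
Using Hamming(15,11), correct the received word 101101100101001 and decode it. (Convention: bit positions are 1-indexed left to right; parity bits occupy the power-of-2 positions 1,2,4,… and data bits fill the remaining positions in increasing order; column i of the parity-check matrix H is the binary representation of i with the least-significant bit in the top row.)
Syndrome s = H · r^T (mod 2), r = 101101100101001:
  s[0] = (101010101010101)·(101101100101001) mod 2 = 1+0+1+0+0+0+1+0+0+0+0+0+0+0+1 mod 2 = 0
  s[1] = (011001100110011)·(101101100101001) mod 2 = 0+0+1+0+0+1+1+0+0+1+0+0+0+0+1 mod 2 = 1
  s[2] = (000111100001111)·(101101100101001) mod 2 = 0+0+0+1+0+1+1+0+0+0+0+1+0+0+1 mod 2 = 1
  s[3] = (000000011111111)·(101101100101001) mod 2 = 0+0+0+0+0+0+0+0+0+1+0+1+0+0+1 mod 2 = 1
Syndrome = 0111
Column 14 of H equals this syndrome → error at bit 14 (1-indexed).
Flip bit 14: 101101100101001 → 101101100101011
Extract data bits at positions {3,5,6,7,9,10,11,12,13,14,15}: 10110101011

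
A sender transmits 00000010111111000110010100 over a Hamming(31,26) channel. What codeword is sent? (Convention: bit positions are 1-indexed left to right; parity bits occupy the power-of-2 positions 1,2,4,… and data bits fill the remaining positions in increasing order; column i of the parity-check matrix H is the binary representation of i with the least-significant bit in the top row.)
Codeword c = d · G (mod 2), d = 00000010111111000110010100:
  c[0] = d·G[:,0] = (00000010111111000110010100)·(11011010101101010101010101) mod 2 = 0+0+0+0+0+0+1+0+1+0+1+1+0+1+0+0+0+1+0+0+0+1+0+1+0+0 mod 2 = 0
  c[1] = d·G[:,1] = (00000010111111000110010100)·(10110110011011001100110011) mod 2 = 0+0+0+0+0+0+1+0+0+1+1+0+1+1+0+0+0+1+0+0+0+1+0+0+0+0 mod 2 = 1
  c[2] = d·G[:,2] = (00000010111111000110010100)·(10000000000000000000000000) mod 2 = 0+0+0+0+0+0+0+0+0+0+0+0+0+0+0+0+0+0+0+0+0+0+0+0+0+0 mod 2 = 0
  c[3] = d·G[:,3] = (00000010111111000110010100)·(01110001111000111100001111) mod 2 = 0+0+0+0+0+0+0+0+1+1+1+0+0+0+0+0+0+1+0+0+0+0+0+1+0+0 mod 2 = 1
  c[4] = d·G[:,4] = (00000010111111000110010100)·(01000000000000000000000000) mod 2 = 0+0+0+0+0+0+0+0+0+0+0+0+0+0+0+0+0+0+0+0+0+0+0+0+0+0 mod 2 = 0
  c[5] = d·G[:,5] = (00000010111111000110010100)·(00100000000000000000000000) mod 2 = 0+0+0+0+0+0+0+0+0+0+0+0+0+0+0+0+0+0+0+0+0+0+0+0+0+0 mod 2 = 0
  c[6] = d·G[:,6] = (00000010111111000110010100)·(00010000000000000000000000) mod 2 = 0+0+0+0+0+0+0+0+0+0+0+0+0+0+0+0+0+0+0+0+0+0+0+0+0+0 mod 2 = 0
  c[7] = d·G[:,7] = (00000010111111000110010100)·(00001111111000000011111111) mod 2 = 0+0+0+0+0+0+1+0+1+1+1+0+0+0+0+0+0+0+1+0+0+1+0+1+0+0 mod 2 = 1
  c[8] = d·G[:,8] = (00000010111111000110010100)·(00001000000000000000000000) mod 2 = 0+0+0+0+0+0+0+0+0+0+0+0+0+0+0+0+0+0+0+0+0+0+0+0+0+0 mod 2 = 0
  c[9] = d·G[:,9] = (00000010111111000110010100)·(00000100000000000000000000) mod 2 = 0+0+0+0+0+0+0+0+0+0+0+0+0+0+0+0+0+0+0+0+0+0+0+0+0+0 mod 2 = 0
  c[10] = d·G[:,10] = (00000010111111000110010100)·(00000010000000000000000000) mod 2 = 0+0+0+0+0+0+1+0+0+0+0+0+0+0+0+0+0+0+0+0+0+0+0+0+0+0 mod 2 = 1
  c[11] = d·G[:,11] = (00000010111111000110010100)·(00000001000000000000000000) mod 2 = 0+0+0+0+0+0+0+0+0+0+0+0+0+0+0+0+0+0+0+0+0+0+0+0+0+0 mod 2 = 0
  c[12] = d·G[:,12] = (00000010111111000110010100)·(00000000100000000000000000) mod 2 = 0+0+0+0+0+0+0+0+1+0+0+0+0+0+0+0+0+0+0+0+0+0+0+0+0+0 mod 2 = 1
  c[13] = d·G[:,13] = (00000010111111000110010100)·(00000000010000000000000000) mod 2 = 0+0+0+0+0+0+0+0+0+1+0+0+0+0+0+0+0+0+0+0+0+0+0+0+0+0 mod 2 = 1
  c[14] = d·G[:,14] = (00000010111111000110010100)·(00000000001000000000000000) mod 2 = 0+0+0+0+0+0+0+0+0+0+1+0+0+0+0+0+0+0+0+0+0+0+0+0+0+0 mod 2 = 1
  c[15] = d·G[:,15] = (00000010111111000110010100)·(00000000000111111111111111) mod 2 = 0+0+0+0+0+0+0+0+0+0+0+1+1+1+0+0+0+1+1+0+0+1+0+1+0+0 mod 2 = 1
  c[16] = d·G[:,16] = (00000010111111000110010100)·(00000000000100000000000000) mod 2 = 0+0+0+0+0+0+0+0+0+0+0+1+0+0+0+0+0+0+0+0+0+0+0+0+0+0 mod 2 = 1
  c[17] = d·G[:,17] = (00000010111111000110010100)·(00000000000010000000000000) mod 2 = 0+0+0+0+0+0+0+0+0+0+0+0+1+0+0+0+0+0+0+0+0+0+0+0+0+0 mod 2 = 1
  c[18] = d·G[:,18] = (00000010111111000110010100)·(00000000000001000000000000) mod 2 = 0+0+0+0+0+0+0+0+0+0+0+0+0+1+0+0+0+0+0+0+0+0+0+0+0+0 mod 2 = 1
  c[19] = d·G[:,19] = (00000010111111000110010100)·(00000000000000100000000000) mod 2 = 0+0+0+0+0+0+0+0+0+0+0+0+0+0+0+0+0+0+0+0+0+0+0+0+0+0 mod 2 = 0
  c[20] = d·G[:,20] = (00000010111111000110010100)·(00000000000000010000000000) mod 2 = 0+0+0+0+0+0+0+0+0+0+0+0+0+0+0+0+0+0+0+0+0+0+0+0+0+0 mod 2 = 0
  c[21] = d·G[:,21] = (00000010111111000110010100)·(00000000000000001000000000) mod 2 = 0+0+0+0+0+0+0+0+0+0+0+0+0+0+0+0+0+0+0+0+0+0+0+0+0+0 mod 2 = 0
  c[22] = d·G[:,22] = (00000010111111000110010100)·(00000000000000000100000000) mod 2 = 0+0+0+0+0+0+0+0+0+0+0+0+0+0+0+0+0+1+0+0+0+0+0+0+0+0 mod 2 = 1
  c[23] = d·G[:,23] = (00000010111111000110010100)·(00000000000000000010000000) mod 2 = 0+0+0+0+0+0+0+0+0+0+0+0+0+0+0+0+0+0+1+0+0+0+0+0+0+0 mod 2 = 1
  c[24] = d·G[:,24] = (00000010111111000110010100)·(00000000000000000001000000) mod 2 = 0+0+0+0+0+0+0+0+0+0+0+0+0+0+0+0+0+0+0+0+0+0+0+0+0+0 mod 2 = 0
  c[25] = d·G[:,25] = (00000010111111000110010100)·(00000000000000000000100000) mod 2 = 0+0+0+0+0+0+0+0+0+0+0+0+0+0+0+0+0+0+0+0+0+0+0+0+0+0 mod 2 = 0
  c[26] = d·G[:,26] = (00000010111111000110010100)·(00000000000000000000010000) mod 2 = 0+0+0+0+0+0+0+0+0+0+0+0+0+0+0+0+0+0+0+0+0+1+0+0+0+0 mod 2 = 1
  c[27] = d·G[:,27] = (00000010111111000110010100)·(00000000000000000000001000) mod 2 = 0+0+0+0+0+0+0+0+0+0+0+0+0+0+0+0+0+0+0+0+0+0+0+0+0+0 mod 2 = 0
  c[28] = d·G[:,28] = (00000010111111000110010100)·(00000000000000000000000100) mod 2 = 0+0+0+0+0+0+0+0+0+0+0+0+0+0+0+0+0+0+0+0+0+0+0+1+0+0 mod 2 = 1
  c[29] = d·G[:,29] = (00000010111111000110010100)·(00000000000000000000000010) mod 2 = 0+0+0+0+0+0+0+0+0+0+0+0+0+0+0+0+0+0+0+0+0+0+0+0+0+0 mod 2 = 0
  c[30] = d·G[:,30] = (00000010111111000110010100)·(00000000000000000000000001) mod 2 = 0+0+0+0+0+0+0+0+0+0+0+0+0+0+0+0+0+0+0+0+0+0+0+0+0+0 mod 2 = 0
Codeword = 0101000100101111111000110010100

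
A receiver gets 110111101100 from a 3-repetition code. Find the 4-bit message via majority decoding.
Split into 3-bit blocks and majority-vote each:
  block 1 = 110: 2 ones, 1 zeros → 1
  block 2 = 111: 3 ones, 0 zeros → 1
  block 3 = 101: 2 ones, 1 zeros → 1
  block 4 = 100: 1 ones, 2 zeros → 0
Decoded = 1110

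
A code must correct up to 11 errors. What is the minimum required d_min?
Correcting t errors requires d_min ≥ 2t + 1 = 2·11 + 1 = 23.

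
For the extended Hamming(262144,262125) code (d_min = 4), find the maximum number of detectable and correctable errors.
Detection only: up to d_min − 1 = 3 errors.
Correction: up to ⌊(d_min − 1)/2⌋ = ⌊3/2⌋ = 1 errors.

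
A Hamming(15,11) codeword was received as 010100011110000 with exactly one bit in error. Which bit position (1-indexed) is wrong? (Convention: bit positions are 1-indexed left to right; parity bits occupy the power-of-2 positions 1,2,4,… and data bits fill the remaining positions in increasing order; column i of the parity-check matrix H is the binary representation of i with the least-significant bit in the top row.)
Syndrome s = H · r^T (mod 2), r = 010100011110000:
  s[0] = (101010101010101)·(010100011110000) mod 2 = 0+0+0+0+0+0+0+0+1+0+1+0+0+0+0 mod 2 = 0
  s[1] = (011001100110011)·(010100011110000) mod 2 = 0+1+0+0+0+0+0+0+0+1+1+0+0+0+0 mod 2 = 1
  s[2] = (000111100001111)·(010100011110000) mod 2 = 0+0+0+1+0+0+0+0+0+0+0+0+0+0+0 mod 2 = 1
  s[3] = (000000011111111)·(010100011110000) mod 2 = 0+0+0+0+0+0+0+1+1+1+1+0+0+0+0 mod 2 = 0
Syndrome = 0110
Column i of H is the binary representation of i, so the syndrome is the binary index of the flipped bit.
Read s = 0110 with s[0] as LSB: 0·2^0 + 1·2^1 + 1·2^2 + 0·2^3 = 6.
Error is at bit position 6.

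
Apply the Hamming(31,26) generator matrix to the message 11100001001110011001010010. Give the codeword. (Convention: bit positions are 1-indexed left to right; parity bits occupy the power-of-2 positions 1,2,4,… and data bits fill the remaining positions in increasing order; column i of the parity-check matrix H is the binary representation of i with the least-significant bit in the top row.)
Codeword c = d · G (mod 2), d = 11100001001110011001010010:
  c[0] = d·G[:,0] = (11100001001110011001010010)·(11011010101101010101010101) mod 2 = 1+1+0+0+0+0+0+0+0+0+1+1+0+0+0+1+0+0+0+1+0+1+0+0+0+0 mod 2 = 1
  c[1] = d·G[:,1] = (11100001001110011001010010)·(10110110011011001100110011) mod 2 = 1+0+1+0+0+0+0+0+0+0+1+0+1+0+0+0+1+0+0+0+0+1+0+0+1+0 mod 2 = 1
  c[2] = d·G[:,2] = (11100001001110011001010010)·(10000000000000000000000000) mod 2 = 1+0+0+0+0+0+0+0+0+0+0+0+0+0+0+0+0+0+0+0+0+0+0+0+0+0 mod 2 = 1
  c[3] = d·G[:,3] = (11100001001110011001010010)·(01110001111000111100001111) mod 2 = 0+1+1+0+0+0+0+1+0+0+1+0+0+0+0+1+1+0+0+0+0+0+0+0+1+0 mod 2 = 1
  c[4] = d·G[:,4] = (11100001001110011001010010)·(01000000000000000000000000) mod 2 = 0+1+0+0+0+0+0+0+0+0+0+0+0+0+0+0+0+0+0+0+0+0+0+0+0+0 mod 2 = 1
  c[5] = d·G[:,5] = (11100001001110011001010010)·(00100000000000000000000000) mod 2 = 0+0+1+0+0+0+0+0+0+0+0+0+0+0+0+0+0+0+0+0+0+0+0+0+0+0 mod 2 = 1
  c[6] = d·G[:,6] = (11100001001110011001010010)·(00010000000000000000000000) mod 2 = 0+0+0+0+0+0+0+0+0+0+0+0+0+0+0+0+0+0+0+0+0+0+0+0+0+0 mod 2 = 0
  c[7] = d·G[:,7] = (11100001001110011001010010)·(00001111111000000011111111) mod 2 = 0+0+0+0+0+0+0+1+0+0+1+0+0+0+0+0+0+0+0+1+0+1+0+0+1+0 mod 2 = 1
  c[8] = d·G[:,8] = (11100001001110011001010010)·(00001000000000000000000000) mod 2 = 0+0+0+0+0+0+0+0+0+0+0+0+0+0+0+0+0+0+0+0+0+0+0+0+0+0 mod 2 = 0
  c[9] = d·G[:,9] = (11100001001110011001010010)·(00000100000000000000000000) mod 2 = 0+0+0+0+0+0+0+0+0+0+0+0+0+0+0+0+0+0+0+0+0+0+0+0+0+0 mod 2 = 0
  c[10] = d·G[:,10] = (11100001001110011001010010)·(00000010000000000000000000) mod 2 = 0+0+0+0+0+0+0+0+0+0+0+0+0+0+0+0+0+0+0+0+0+0+0+0+0+0 mod 2 = 0
  c[11] = d·G[:,11] = (11100001001110011001010010)·(00000001000000000000000000) mod 2 = 0+0+0+0+0+0+0+1+0+0+0+0+0+0+0+0+0+0+0+0+0+0+0+0+0+0 mod 2 = 1
  c[12] = d·G[:,12] = (11100001001110011001010010)·(00000000100000000000000000) mod 2 = 0+0+0+0+0+0+0+0+0+0+0+0+0+0+0+0+0+0+0+0+0+0+0+0+0+0 mod 2 = 0
  c[13] = d·G[:,13] = (11100001001110011001010010)·(00000000010000000000000000) mod 2 = 0+0+0+0+0+0+0+0+0+0+0+0+0+0+0+0+0+0+0+0+0+0+0+0+0+0 mod 2 = 0
  c[14] = d·G[:,14] = (11100001001110011001010010)·(00000000001000000000000000) mod 2 = 0+0+0+0+0+0+0+0+0+0+1+0+0+0+0+0+0+0+0+0+0+0+0+0+0+0 mod 2 = 1
  c[15] = d·G[:,15] = (11100001001110011001010010)·(00000000000111111111111111) mod 2 = 0+0+0+0+0+0+0+0+0+0+0+1+1+0+0+1+1+0+0+1+0+1+0+0+1+0 mod 2 = 1
  c[16] = d·G[:,16] = (11100001001110011001010010)·(00000000000100000000000000) mod 2 = 0+0+0+0+0+0+0+0+0+0+0+1+0+0+0+0+0+0+0+0+0+0+0+0+0+0 mod 2 = 1
  c[17] = d·G[:,17] = (11100001001110011001010010)·(00000000000010000000000000) mod 2 = 0+0+0+0+0+0+0+0+0+0+0+0+1+0+0+0+0+0+0+0+0+0+0+0+0+0 mod 2 = 1
  c[18] = d·G[:,18] = (11100001001110011001010010)·(00000000000001000000000000) mod 2 = 0+0+0+0+0+0+0+0+0+0+0+0+0+0+0+0+0+0+0+0+0+0+0+0+0+0 mod 2 = 0
  c[19] = d·G[:,19] = (11100001001110011001010010)·(00000000000000100000000000) mod 2 = 0+0+0+0+0+0+0+0+0+0+0+0+0+0+0+0+0+0+0+0+0+0+0+0+0+0 mod 2 = 0
  c[20] = d·G[:,20] = (11100001001110011001010010)·(00000000000000010000000000) mod 2 = 0+0+0+0+0+0+0+0+0+0+0+0+0+0+0+1+0+0+0+0+0+0+0+0+0+0 mod 2 = 1
  c[21] = d·G[:,21] = (11100001001110011001010010)·(00000000000000001000000000) mod 2 = 0+0+0+0+0+0+0+0+0+0+0+0+0+0+0+0+1+0+0+0+0+0+0+0+0+0 mod 2 = 1
  c[22] = d·G[:,22] = (11100001001110011001010010)·(00000000000000000100000000) mod 2 = 0+0+0+0+0+0+0+0+0+0+0+0+0+0+0+0+0+0+0+0+0+0+0+0+0+0 mod 2 = 0
  c[23] = d·G[:,23] = (11100001001110011001010010)·(00000000000000000010000000) mod 2 = 0+0+0+0+0+0+0+0+0+0+0+0+0+0+0+0+0+0+0+0+0+0+0+0+0+0 mod 2 = 0
  c[24] = d·G[:,24] = (11100001001110011001010010)·(00000000000000000001000000) mod 2 = 0+0+0+0+0+0+0+0+0+0+0+0+0+0+0+0+0+0+0+1+0+0+0+0+0+0 mod 2 = 1
  c[25] = d·G[:,25] = (11100001001110011001010010)·(00000000000000000000100000) mod 2 = 0+0+0+0+0+0+0+0+0+0+0+0+0+0+0+0+0+0+0+0+0+0+0+0+0+0 mod 2 = 0
  c[26] = d·G[:,26] = (11100001001110011001010010)·(00000000000000000000010000) mod 2 = 0+0+0+0+0+0+0+0+0+0+0+0+0+0+0+0+0+0+0+0+0+1+0+0+0+0 mod 2 = 1
  c[27] = d·G[:,27] = (11100001001110011001010010)·(00000000000000000000001000) mod 2 = 0+0+0+0+0+0+0+0+0+0+0+0+0+0+0+0+0+0+0+0+0+0+0+0+0+0 mod 2 = 0
  c[28] = d·G[:,28] = (11100001001110011001010010)·(00000000000000000000000100) mod 2 = 0+0+0+0+0+0+0+0+0+0+0+0+0+0+0+0+0+0+0+0+0+0+0+0+0+0 mod 2 = 0
  c[29] = d·G[:,29] = (11100001001110011001010010)·(00000000000000000000000010) mod 2 = 0+0+0+0+0+0+0+0+0+0+0+0+0+0+0+0+0+0+0+0+0+0+0+0+1+0 mod 2 = 1
  c[30] = d·G[:,30] = (11100001001110011001010010)·(00000000000000000000000001) mod 2 = 0+0+0+0+0+0+0+0+0+0+0+0+0+0+0+0+0+0+0+0+0+0+0+0+0+0 mod 2 = 0
Codeword = 1111110100010011110011001010010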